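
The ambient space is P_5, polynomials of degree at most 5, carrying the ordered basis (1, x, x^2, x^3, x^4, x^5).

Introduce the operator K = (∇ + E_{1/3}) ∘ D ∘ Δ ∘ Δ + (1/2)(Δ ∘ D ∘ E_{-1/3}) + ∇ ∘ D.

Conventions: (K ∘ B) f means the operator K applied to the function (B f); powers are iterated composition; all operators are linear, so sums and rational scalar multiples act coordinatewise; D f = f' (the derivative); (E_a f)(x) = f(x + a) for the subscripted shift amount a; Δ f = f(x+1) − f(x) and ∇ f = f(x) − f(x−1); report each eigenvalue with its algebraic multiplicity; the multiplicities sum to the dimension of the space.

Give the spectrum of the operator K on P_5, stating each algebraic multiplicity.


image of 1: 0
image of x: 0
image of x^2: 3
image of x^3: 9x + 7/2
image of x^4: 18x^2 + 14x + 182/3
image of x^5: 30x^3 + 35x^2 + (910/3)x + 9295/54
the matrix is upper triangular; its diagonal is (0, 0, 0, 0, 0, 0)
for a triangular matrix the eigenvalues are the diagonal entries, with algebraic multiplicity their repetition count

λ = 0 (multiplicity 6)


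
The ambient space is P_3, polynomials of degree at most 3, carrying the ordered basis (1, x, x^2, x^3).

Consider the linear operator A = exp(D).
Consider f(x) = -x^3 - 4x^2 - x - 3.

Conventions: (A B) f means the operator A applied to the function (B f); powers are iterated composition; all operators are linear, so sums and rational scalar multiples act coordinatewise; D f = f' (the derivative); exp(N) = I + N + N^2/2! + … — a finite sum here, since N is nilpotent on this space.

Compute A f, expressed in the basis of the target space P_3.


order-1 term: -3x^2 - 8x - 1
order-2 term: -3x - 4
order-3 term: -1
the series for exp(D) f terminates at order 3
exp(D) f = -x^3 - 7x^2 - 12x - 9

the result is g(x) = -x^3 - 7x^2 - 12x - 9


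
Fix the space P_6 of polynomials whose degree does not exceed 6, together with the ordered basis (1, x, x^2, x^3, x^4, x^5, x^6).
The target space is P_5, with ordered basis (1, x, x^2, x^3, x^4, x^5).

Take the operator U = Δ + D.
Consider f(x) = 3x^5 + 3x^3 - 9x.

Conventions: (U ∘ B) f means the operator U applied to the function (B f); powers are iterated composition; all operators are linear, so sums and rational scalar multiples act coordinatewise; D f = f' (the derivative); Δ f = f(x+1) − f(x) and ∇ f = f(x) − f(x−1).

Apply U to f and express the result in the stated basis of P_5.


g(x) = 30x^4 + 30x^3 + 48x^2 + 24x - 12

Δ f = 15x^4 + 30x^3 + 39x^2 + 24x - 3
D f = 15x^4 + 9x^2 - 9
(Δ + D) f = 30x^4 + 30x^3 + 48x^2 + 24x - 12


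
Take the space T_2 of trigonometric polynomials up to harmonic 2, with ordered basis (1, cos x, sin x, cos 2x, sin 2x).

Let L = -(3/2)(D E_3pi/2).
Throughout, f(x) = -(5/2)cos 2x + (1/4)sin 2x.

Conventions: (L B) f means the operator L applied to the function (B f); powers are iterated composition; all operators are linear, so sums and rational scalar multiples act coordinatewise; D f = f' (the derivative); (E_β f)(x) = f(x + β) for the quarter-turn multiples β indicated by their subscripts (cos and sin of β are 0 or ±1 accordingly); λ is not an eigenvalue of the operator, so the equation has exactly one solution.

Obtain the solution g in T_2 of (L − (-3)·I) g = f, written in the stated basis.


write g with unknown coordinates in the stated basis and equate coefficients in (L − (-3)·I) g = f
solving from the highest basis element down gives g = -(11/24)cos 2x - (3/8)sin 2x
check: L g = -(9/8)cos 2x + (11/8)sin 2x
so L g − (-3)·g = -(5/2)cos 2x + (1/4)sin 2x = f ✓

g(x) = -(11/24)cos 2x - (3/8)sin 2x


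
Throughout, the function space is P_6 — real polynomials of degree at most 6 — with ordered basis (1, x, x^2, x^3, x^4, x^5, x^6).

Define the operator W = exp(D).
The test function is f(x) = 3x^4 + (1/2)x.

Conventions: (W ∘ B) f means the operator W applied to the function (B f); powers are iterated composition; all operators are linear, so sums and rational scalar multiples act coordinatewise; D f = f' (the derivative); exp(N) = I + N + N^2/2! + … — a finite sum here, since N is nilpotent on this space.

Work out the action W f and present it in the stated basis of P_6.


the result is g(x) = 3x^4 + 12x^3 + 18x^2 + (25/2)x + 7/2

order-1 term: 12x^3 + 1/2
order-2 term: 18x^2
order-3 term: 12x
order-4 term: 3
the series for exp(D) f terminates at order 4
exp(D) f = 3x^4 + 12x^3 + 18x^2 + (25/2)x + 7/2


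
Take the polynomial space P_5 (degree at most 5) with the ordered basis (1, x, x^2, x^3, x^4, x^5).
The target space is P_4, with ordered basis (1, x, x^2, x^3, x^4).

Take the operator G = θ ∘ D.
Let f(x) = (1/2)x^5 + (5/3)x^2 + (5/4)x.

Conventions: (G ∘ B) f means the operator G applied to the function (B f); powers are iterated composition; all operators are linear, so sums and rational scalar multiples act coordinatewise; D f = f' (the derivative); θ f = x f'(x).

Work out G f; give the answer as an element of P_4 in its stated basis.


the image equals g(x) = 10x^4 + (10/3)x

D f = (5/2)x^4 + (10/3)x + 5/4
θ D f = 10x^4 + (10/3)x


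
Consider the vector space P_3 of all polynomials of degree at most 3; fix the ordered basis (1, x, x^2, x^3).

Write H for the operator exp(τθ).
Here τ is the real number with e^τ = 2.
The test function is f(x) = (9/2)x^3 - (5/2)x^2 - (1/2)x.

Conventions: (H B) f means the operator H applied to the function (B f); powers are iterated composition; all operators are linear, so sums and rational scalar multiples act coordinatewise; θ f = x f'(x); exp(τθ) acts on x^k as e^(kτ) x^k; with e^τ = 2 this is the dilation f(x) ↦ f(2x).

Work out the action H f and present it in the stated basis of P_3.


the image equals g(x) = 36x^3 - 10x^2 - x

exp(τθ) x^k = e^(kτ) x^k; with e^τ = 2 this sends x^k to 2^k x^k
x ↦ 2 x
x^2 ↦ 4 x^2
x^3 ↦ 8 x^3
applying this coordinatewise to f: exp(τθ) f = 36x^3 - 10x^2 - x


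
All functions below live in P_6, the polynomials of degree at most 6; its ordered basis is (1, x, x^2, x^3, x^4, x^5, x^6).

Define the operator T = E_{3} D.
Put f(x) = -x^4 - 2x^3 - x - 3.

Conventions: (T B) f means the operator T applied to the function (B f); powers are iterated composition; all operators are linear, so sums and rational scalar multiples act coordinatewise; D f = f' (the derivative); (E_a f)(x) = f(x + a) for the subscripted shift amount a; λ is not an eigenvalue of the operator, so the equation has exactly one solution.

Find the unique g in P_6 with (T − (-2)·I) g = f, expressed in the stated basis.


the image equals g(x) = -(1/2)x^4 + 9x^2 + (35/2)x - 41/4

write g with unknown coordinates in the stated basis and equate coefficients in (T − (-2)·I) g = f
solving from the highest basis element down gives g = -(1/2)x^4 + 9x^2 + (35/2)x - 41/4
check: T g = -2x^3 - 18x^2 - 36x + 35/2
so T g − (-2)·g = -x^4 - 2x^3 - x - 3 = f ✓


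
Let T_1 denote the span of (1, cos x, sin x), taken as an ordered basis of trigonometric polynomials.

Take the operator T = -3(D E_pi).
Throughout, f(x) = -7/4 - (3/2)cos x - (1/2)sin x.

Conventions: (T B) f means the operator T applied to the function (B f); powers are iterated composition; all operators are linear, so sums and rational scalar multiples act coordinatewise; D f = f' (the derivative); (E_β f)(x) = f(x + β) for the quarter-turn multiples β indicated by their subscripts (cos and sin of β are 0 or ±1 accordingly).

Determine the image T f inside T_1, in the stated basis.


the result is g(x) = -(3/2)cos x + (9/2)sin x

E_pi f = -7/4 + (3/2)cos x + (1/2)sin x
D E_pi f = (1/2)cos x - (3/2)sin x
(-3(D E_pi)) f = -(3/2)cos x + (9/2)sin x


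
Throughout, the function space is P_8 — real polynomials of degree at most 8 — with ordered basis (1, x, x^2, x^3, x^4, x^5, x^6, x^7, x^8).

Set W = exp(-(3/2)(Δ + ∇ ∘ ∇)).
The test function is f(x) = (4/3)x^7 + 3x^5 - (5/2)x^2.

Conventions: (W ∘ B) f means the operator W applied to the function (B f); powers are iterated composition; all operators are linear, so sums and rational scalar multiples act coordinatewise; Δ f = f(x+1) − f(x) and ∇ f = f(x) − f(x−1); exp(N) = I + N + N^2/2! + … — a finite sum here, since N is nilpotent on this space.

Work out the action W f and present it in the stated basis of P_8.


order-1 term: -14x^6 - 126x^5 + (655/2)x^4 - 1185x^3 + 1443x^2 - 1212x + 1567/4
order-2 term: 63x^5 + 945x^4 + (1605/2)x^3 - (8235/2)x^2 + (64029/4)x - 100359/8
order-3 term: -(315/2)x^4 - 2835x^3 - (32535/4)x^2 + (30375/4)x - 47961/8
order-4 term: (945/4)x^3 + (8505/2)x^2 + (231795/16)x + 14985/8
order-5 term: -(1701/8)x^2 - (25515/8)x - 250209/32
order-6 term: (1701/16)x + 15309/16
order-7 term: -729/32
the series for exp(-(3/2)(Δ + ∇ ∘ ∇)) f terminates at order 7
exp(-(3/2)(Δ + ∇ ∘ ∇)) f = (4/3)x^7 - 14x^6 - 60x^5 + 1115x^4 - (11925/4)x^3 - (54167/8)x^2 + (270345/8)x - 185281/8

the result is g(x) = (4/3)x^7 - 14x^6 - 60x^5 + 1115x^4 - (11925/4)x^3 - (54167/8)x^2 + (270345/8)x - 185281/8


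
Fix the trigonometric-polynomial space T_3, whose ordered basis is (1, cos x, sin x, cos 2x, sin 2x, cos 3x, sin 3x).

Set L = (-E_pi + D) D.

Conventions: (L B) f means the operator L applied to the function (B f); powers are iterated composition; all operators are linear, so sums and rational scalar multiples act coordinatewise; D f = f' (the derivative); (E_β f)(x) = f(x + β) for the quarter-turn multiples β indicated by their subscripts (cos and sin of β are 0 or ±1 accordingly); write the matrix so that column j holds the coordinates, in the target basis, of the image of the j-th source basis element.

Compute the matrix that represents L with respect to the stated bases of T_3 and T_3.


the matrix is [[0, 0, 0, 0, 0, 0, 0]; [0, -1, 1, 0, 0, 0, 0]; [0, -1, -1, 0, 0, 0, 0]; [0, 0, 0, -4, -2, 0, 0]; [0, 0, 0, 2, -4, 0, 0]; [0, 0, 0, 0, 0, -9, 3]; [0, 0, 0, 0, 0, -3, -9]] (rows listed top to bottom)

image of 1: 0
image of cos x: -cos x - sin x
image of sin x: cos x - sin x
image of cos 2x: -4cos 2x + 2sin 2x
image of sin 2x: -2cos 2x - 4sin 2x
image of cos 3x: -9cos 3x - 3sin 3x
image of sin 3x: 3cos 3x - 9sin 3x
each image's coordinates form column j of the matrix


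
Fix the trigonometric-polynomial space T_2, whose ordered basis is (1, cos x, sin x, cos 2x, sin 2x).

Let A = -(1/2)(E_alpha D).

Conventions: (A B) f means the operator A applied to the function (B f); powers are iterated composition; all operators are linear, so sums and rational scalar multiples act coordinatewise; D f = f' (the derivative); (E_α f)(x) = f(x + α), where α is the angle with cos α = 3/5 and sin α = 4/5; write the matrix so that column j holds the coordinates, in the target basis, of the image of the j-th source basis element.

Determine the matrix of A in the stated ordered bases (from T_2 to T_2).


the matrix is [[0, 0, 0, 0, 0]; [0, 2/5, -3/10, 0, 0]; [0, 3/10, 2/5, 0, 0]; [0, 0, 0, 24/25, 7/25]; [0, 0, 0, -7/25, 24/25]] (rows listed top to bottom)

image of 1: 0
image of cos x: (2/5)cos x + (3/10)sin x
image of sin x: -(3/10)cos x + (2/5)sin x
image of cos 2x: (24/25)cos 2x - (7/25)sin 2x
image of sin 2x: (7/25)cos 2x + (24/25)sin 2x
each image's coordinates form column j of the matrix


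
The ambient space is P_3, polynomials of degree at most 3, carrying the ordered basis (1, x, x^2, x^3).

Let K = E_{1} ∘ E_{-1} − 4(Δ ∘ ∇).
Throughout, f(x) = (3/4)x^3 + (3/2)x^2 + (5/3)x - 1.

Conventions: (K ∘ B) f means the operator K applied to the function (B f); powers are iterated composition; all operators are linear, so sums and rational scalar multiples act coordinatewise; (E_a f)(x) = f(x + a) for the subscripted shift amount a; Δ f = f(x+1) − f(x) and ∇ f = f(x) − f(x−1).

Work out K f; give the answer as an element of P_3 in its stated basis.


E_{-1} f = (3/4)x^3 - (3/4)x^2 + (11/12)x - 23/12
E_{1} E_{-1} f = (3/4)x^3 + (3/2)x^2 + (5/3)x - 1
∇ f = (9/4)x^2 + (3/4)x + 11/12
Δ ∇ f = (9/2)x + 3
(-4(Δ ∘ ∇)) f = -18x - 12
(E_{1} ∘ E_{-1} − 4(Δ ∘ ∇)) f = (3/4)x^3 + (3/2)x^2 - (49/3)x - 13

g(x) = (3/4)x^3 + (3/2)x^2 - (49/3)x - 13


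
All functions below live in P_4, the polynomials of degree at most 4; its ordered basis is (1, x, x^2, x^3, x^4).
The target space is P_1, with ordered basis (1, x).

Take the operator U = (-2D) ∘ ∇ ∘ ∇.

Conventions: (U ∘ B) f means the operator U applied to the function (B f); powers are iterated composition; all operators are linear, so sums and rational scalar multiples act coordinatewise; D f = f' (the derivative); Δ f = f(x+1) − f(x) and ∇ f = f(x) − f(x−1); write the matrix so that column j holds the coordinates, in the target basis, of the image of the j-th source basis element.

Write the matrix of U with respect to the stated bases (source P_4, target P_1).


image of 1: 0
image of x: 0
image of x^2: 0
image of x^3: -12
image of x^4: -48x + 48
each image's coordinates form column j of the matrix

the matrix is [[0, 0, 0, -12, 48]; [0, 0, 0, 0, -48]] (rows listed top to bottom)


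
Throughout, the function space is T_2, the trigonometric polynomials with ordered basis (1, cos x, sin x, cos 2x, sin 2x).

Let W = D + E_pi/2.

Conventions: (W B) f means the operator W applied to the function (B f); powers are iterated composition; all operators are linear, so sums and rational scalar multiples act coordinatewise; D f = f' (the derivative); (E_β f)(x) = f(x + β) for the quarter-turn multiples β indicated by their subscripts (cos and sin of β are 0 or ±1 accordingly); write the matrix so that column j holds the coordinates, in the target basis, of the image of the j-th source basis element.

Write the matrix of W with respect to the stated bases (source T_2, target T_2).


the matrix is [[1, 0, 0, 0, 0]; [0, 0, 2, 0, 0]; [0, -2, 0, 0, 0]; [0, 0, 0, -1, 2]; [0, 0, 0, -2, -1]] (rows listed top to bottom)

image of 1: 1
image of cos x: -2sin x
image of sin x: 2cos x
image of cos 2x: -cos 2x - 2sin 2x
image of sin 2x: 2cos 2x - sin 2x
each image's coordinates form column j of the matrix


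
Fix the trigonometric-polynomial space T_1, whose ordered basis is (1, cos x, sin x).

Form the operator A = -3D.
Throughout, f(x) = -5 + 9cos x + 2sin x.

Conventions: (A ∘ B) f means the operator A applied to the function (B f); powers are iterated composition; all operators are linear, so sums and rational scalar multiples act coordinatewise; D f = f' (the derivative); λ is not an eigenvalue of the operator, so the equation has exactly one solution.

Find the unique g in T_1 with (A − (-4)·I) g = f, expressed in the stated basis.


the result is g(x) = -5/4 + (42/25)cos x - (19/25)sin x

write g with unknown coordinates in the stated basis and equate coefficients in (A − (-4)·I) g = f
solving from the highest basis element down gives g = -5/4 + (42/25)cos x - (19/25)sin x
check: A g = (57/25)cos x + (126/25)sin x
so A g − (-4)·g = -5 + 9cos x + 2sin x = f ✓


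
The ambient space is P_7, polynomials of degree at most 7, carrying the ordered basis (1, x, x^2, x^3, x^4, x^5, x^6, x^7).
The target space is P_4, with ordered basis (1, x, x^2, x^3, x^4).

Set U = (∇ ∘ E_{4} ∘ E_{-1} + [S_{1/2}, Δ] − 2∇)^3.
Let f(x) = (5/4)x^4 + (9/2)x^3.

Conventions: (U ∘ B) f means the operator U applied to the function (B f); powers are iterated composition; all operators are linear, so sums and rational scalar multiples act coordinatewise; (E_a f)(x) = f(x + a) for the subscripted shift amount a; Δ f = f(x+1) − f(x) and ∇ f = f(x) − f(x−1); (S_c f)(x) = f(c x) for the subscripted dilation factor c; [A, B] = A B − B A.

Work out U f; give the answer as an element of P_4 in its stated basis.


the result is g(x) = -(4725/256)x + 91539/512

E_{-1} f = (5/4)x^4 - (1/2)x^3 - 6x^2 + (17/2)x - 13/4
E_{4} E_{-1} f = (5/4)x^4 + (39/2)x^3 + 108x^2 + (513/2)x + 891/4
∇ E_{4} E_{-1} f = 5x^3 + 51x^2 + (325/2)x + 667/4
Δ f = 5x^3 + 21x^2 + (37/2)x + 23/4
S_{1/2} Δ f = (5/8)x^3 + (21/4)x^2 + (37/4)x + 23/4
S_{1/2} f = (5/64)x^4 + (9/16)x^3
Δ S_{1/2} f = (5/16)x^3 + (69/32)x^2 + 2x + 41/64
[S_{1/2}, Δ] f = (5/16)x^3 + (99/32)x^2 + (29/4)x + 327/64
∇ f = 5x^3 + 6x^2 - (17/2)x + 13/4
(-2∇) f = -10x^3 - 12x^2 + 17x - 13/2
(∇ ∘ E_{4} ∘ E_{-1} + [S_{1/2}, Δ] − 2∇) f = -(75/16)x^3 + (1347/32)x^2 + (747/4)x + 10583/64
E_{-1} (∇ ∘ E_{4} ∘ E_{-1} + [S_{1/2}, Δ] − 2∇) f = -(75/16)x^3 + (1797/32)x^2 + (177/2)x + 1625/64
E_{4} E_{-1} (∇ ∘ E_{4} ∘ E_{-1} + [S_{1/2}, Δ] − 2∇) f = -(75/16)x^3 - (3/32)x^2 + (1251/4)x + 62585/64
∇ E_{4} E_{-1} (∇ ∘ E_{4} ∘ E_{-1} + [S_{1/2}, Δ] − 2∇) f = -(225/16)x^2 + (111/8)x + 9861/32
Δ (∇ ∘ E_{4} ∘ E_{-1} + [S_{1/2}, Δ] − 2∇) f = -(225/16)x^2 + (561/8)x + 7173/32
S_{1/2} Δ (∇ ∘ E_{4} ∘ E_{-1} + [S_{1/2}, Δ] − 2∇) f = -(225/64)x^2 + (561/16)x + 7173/32
S_{1/2} (∇ ∘ E_{4} ∘ E_{-1} + [S_{1/2}, Δ] − 2∇) f = -(75/128)x^3 + (1347/128)x^2 + (747/8)x + 10583/64
Δ S_{1/2} (∇ ∘ E_{4} ∘ E_{-1} + [S_{1/2}, Δ] − 2∇) f = -(225/128)x^2 + (2469/128)x + 1653/16
[S_{1/2}, Δ] (∇ ∘ E_{4} ∘ E_{-1} + [S_{1/2}, Δ] − 2∇) f = -(225/128)x^2 + (2019/128)x + 3867/32
∇ (∇ ∘ E_{4} ∘ E_{-1} + [S_{1/2}, Δ] − 2∇) f = -(225/16)x^2 + (393/4)x + 4479/32
(-2∇) (∇ ∘ E_{4} ∘ E_{-1} + [S_{1/2}, Δ] − 2∇) f = (225/8)x^2 - (393/2)x - 4479/16
(∇ ∘ E_{4} ∘ E_{-1} + [S_{1/2}, Δ] − 2∇) (∇ ∘ E_{4} ∘ E_{-1} + [S_{1/2}, Δ] − 2∇) f = (1575/128)x^2 - (21357/128)x + 2385/16
E_{-1} (∇ ∘ E_{4} ∘ E_{-1} + [S_{1/2}, Δ] − 2∇) (∇ ∘ E_{4} ∘ E_{-1} + [S_{1/2}, Δ] − 2∇) f = (1575/128)x^2 - (24507/128)x + 10503/32
E_{4} E_{-1} (∇ ∘ E_{4} ∘ E_{-1} + [S_{1/2}, Δ] − 2∇) (∇ ∘ E_{4} ∘ E_{-1} + [S_{1/2}, Δ] − 2∇) f = (1575/128)x^2 - (11907/128)x - 963/4
∇ E_{4} E_{-1} (∇ ∘ E_{4} ∘ E_{-1} + [S_{1/2}, Δ] − 2∇) (∇ ∘ E_{4} ∘ E_{-1} + [S_{1/2}, Δ] − 2∇) f = (1575/64)x - 6741/64
Δ (∇ ∘ E_{4} ∘ E_{-1} + [S_{1/2}, Δ] − 2∇) (∇ ∘ E_{4} ∘ E_{-1} + [S_{1/2}, Δ] − 2∇) f = (1575/64)x - 9891/64
S_{1/2} Δ (∇ ∘ E_{4} ∘ E_{-1} + [S_{1/2}, Δ] − 2∇) (∇ ∘ E_{4} ∘ E_{-1} + [S_{1/2}, Δ] − 2∇) f = (1575/128)x - 9891/64
S_{1/2} (∇ ∘ E_{4} ∘ E_{-1} + [S_{1/2}, Δ] − 2∇) (∇ ∘ E_{4} ∘ E_{-1} + [S_{1/2}, Δ] − 2∇) f = (1575/512)x^2 - (21357/256)x + 2385/16
Δ S_{1/2} (∇ ∘ E_{4} ∘ E_{-1} + [S_{1/2}, Δ] − 2∇) (∇ ∘ E_{4} ∘ E_{-1} + [S_{1/2}, Δ] − 2∇) f = (1575/256)x - 41139/512
[S_{1/2}, Δ] (∇ ∘ E_{4} ∘ E_{-1} + [S_{1/2}, Δ] − 2∇) (∇ ∘ E_{4} ∘ E_{-1} + [S_{1/2}, Δ] − 2∇) f = (1575/256)x - 37989/512
∇ (∇ ∘ E_{4} ∘ E_{-1} + [S_{1/2}, Δ] − 2∇) (∇ ∘ E_{4} ∘ E_{-1} + [S_{1/2}, Δ] − 2∇) f = (1575/64)x - 5733/32
(-2∇) (∇ ∘ E_{4} ∘ E_{-1} + [S_{1/2}, Δ] − 2∇) (∇ ∘ E_{4} ∘ E_{-1} + [S_{1/2}, Δ] − 2∇) f = -(1575/32)x + 5733/16
(∇ ∘ E_{4} ∘ E_{-1} + [S_{1/2}, Δ] − 2∇) (∇ ∘ E_{4} ∘ E_{-1} + [S_{1/2}, Δ] − 2∇) (∇ ∘ E_{4} ∘ E_{-1} + [S_{1/2}, Δ] − 2∇) f = -(4725/256)x + 91539/512


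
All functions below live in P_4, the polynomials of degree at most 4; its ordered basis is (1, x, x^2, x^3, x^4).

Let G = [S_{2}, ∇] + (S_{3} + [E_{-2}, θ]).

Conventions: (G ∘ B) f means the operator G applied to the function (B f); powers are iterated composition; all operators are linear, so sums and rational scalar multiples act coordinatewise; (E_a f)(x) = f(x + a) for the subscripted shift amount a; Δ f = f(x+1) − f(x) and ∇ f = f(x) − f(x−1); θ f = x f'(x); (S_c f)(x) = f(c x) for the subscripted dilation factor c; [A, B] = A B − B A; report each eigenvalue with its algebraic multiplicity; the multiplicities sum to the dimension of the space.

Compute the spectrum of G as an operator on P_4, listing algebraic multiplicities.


λ = 1 (multiplicity 1), λ = 3 (multiplicity 1), λ = 9 (multiplicity 1), λ = 27 (multiplicity 1), λ = 81 (multiplicity 1)

image of 1: 1
image of x: 3x - 3
image of x^2: 9x^2 - 8x + 11
image of x^3: 27x^3 - 18x^2 + 42x - 31
image of x^4: 81x^4 - 40x^3 + 120x^2 - 152x + 79
the matrix is upper triangular; its diagonal is (1, 3, 9, 27, 81)
for a triangular matrix the eigenvalues are the diagonal entries, with algebraic multiplicity their repetition count


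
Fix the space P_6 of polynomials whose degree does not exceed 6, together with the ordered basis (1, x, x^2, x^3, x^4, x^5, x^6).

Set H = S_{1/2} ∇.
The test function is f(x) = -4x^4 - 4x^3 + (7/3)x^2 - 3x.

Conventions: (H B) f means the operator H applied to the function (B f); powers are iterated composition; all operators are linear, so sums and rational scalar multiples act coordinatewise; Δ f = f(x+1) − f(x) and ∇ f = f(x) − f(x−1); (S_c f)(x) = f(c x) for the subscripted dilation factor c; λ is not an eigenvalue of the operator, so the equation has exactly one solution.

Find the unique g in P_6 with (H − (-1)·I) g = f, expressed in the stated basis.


the result is g(x) = -4x^4 - 2x^3 - (13/6)x^2 + (25/6)x - 25/3

write g with unknown coordinates in the stated basis and equate coefficients in (H − (-1)·I) g = f
solving from the highest basis element down gives g = -4x^4 - 2x^3 - (13/6)x^2 + (25/6)x - 25/3
check: H g = -2x^3 + (9/2)x^2 - (43/6)x + 25/3
so H g − (-1)·g = -4x^4 - 4x^3 + (7/3)x^2 - 3x = f ✓


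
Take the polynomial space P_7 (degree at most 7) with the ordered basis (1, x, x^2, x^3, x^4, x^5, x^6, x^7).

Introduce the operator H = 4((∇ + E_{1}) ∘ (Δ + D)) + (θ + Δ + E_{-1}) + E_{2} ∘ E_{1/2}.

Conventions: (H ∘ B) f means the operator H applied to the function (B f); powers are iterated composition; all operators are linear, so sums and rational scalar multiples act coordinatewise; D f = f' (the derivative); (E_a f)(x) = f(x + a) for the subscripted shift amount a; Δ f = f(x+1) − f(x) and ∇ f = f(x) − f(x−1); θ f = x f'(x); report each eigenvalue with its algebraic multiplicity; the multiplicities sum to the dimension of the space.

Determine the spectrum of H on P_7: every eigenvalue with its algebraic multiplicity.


image of 1: 2
image of x: 3x + 21/2
image of x^2: 4x^2 + 21x + 177/4
image of x^3: 5x^3 + (63/2)x^2 + (531/4)x + 349/8
image of x^4: 6x^4 + 42x^3 + (531/2)x^2 + (349/2)x + 2257/16
image of x^5: 7x^5 + (105/2)x^4 + (885/2)x^3 + (1745/4)x^2 + (11285/16)x + 7093/32
image of x^6: 8x^6 + 63x^5 + (2655/4)x^4 + (1745/2)x^3 + (33855/16)x^2 + (21279/16)x + 35465/64
image of x^7: 9x^7 + (147/2)x^6 + (3717/4)x^5 + (12215/8)x^4 + (78995/16)x^3 + (148953/32)x^2 + (248255/64)x + 143149/128
the matrix is upper triangular; its diagonal is (2, 3, 4, 5, 6, 7, 8, 9)
for a triangular matrix the eigenvalues are the diagonal entries, with algebraic multiplicity their repetition count

λ = 2 (multiplicity 1), λ = 3 (multiplicity 1), λ = 4 (multiplicity 1), λ = 5 (multiplicity 1), λ = 6 (multiplicity 1), λ = 7 (multiplicity 1), λ = 8 (multiplicity 1), λ = 9 (multiplicity 1)


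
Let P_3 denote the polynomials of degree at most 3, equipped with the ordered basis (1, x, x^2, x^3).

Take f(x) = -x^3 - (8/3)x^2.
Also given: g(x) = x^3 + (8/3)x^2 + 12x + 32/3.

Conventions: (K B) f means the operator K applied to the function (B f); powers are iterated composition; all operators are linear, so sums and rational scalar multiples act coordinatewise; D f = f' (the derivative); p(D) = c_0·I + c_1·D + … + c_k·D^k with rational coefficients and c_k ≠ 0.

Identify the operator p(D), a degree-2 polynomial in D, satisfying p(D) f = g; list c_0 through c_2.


c_0 = -1, c_1 = 0, c_2 = -2

D^0 f = -x^3 - (8/3)x^2
D^1 f = -3x^2 - (16/3)x
D^2 f = -6x - 16/3
matching coefficients of g against c_0 f + c_1 Df + … from the top degree down determines the c_i
solution: c_0 = -1, c_1 = 0, c_2 = -2


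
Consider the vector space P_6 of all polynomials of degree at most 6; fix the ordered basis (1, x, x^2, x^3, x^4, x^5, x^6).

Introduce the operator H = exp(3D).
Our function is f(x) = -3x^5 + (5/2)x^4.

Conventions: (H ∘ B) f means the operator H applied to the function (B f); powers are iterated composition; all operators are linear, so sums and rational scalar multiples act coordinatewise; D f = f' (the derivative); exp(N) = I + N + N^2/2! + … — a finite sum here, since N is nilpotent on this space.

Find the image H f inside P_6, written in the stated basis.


the result is g(x) = -3x^5 - (85/2)x^4 - 240x^3 - 675x^2 - 945x - 1053/2

order-1 term: -45x^4 + 30x^3
order-2 term: -270x^3 + 135x^2
order-3 term: -810x^2 + 270x
order-4 term: -1215x + 405/2
order-5 term: -729
the series for exp(3D) f terminates at order 5
exp(3D) f = -3x^5 - (85/2)x^4 - 240x^3 - 675x^2 - 945x - 1053/2


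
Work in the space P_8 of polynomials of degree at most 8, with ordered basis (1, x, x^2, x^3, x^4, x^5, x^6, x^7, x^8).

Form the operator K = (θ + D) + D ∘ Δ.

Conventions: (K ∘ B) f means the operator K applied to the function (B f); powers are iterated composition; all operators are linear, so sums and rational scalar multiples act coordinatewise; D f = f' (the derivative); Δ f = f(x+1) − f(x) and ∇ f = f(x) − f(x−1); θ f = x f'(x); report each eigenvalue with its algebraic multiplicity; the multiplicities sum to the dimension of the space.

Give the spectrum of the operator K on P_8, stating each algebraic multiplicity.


image of 1: 0
image of x: x + 1
image of x^2: 2x^2 + 2x + 2
image of x^3: 3x^3 + 3x^2 + 6x + 3
image of x^4: 4x^4 + 4x^3 + 12x^2 + 12x + 4
image of x^5: 5x^5 + 5x^4 + 20x^3 + 30x^2 + 20x + 5
image of x^6: 6x^6 + 6x^5 + 30x^4 + 60x^3 + 60x^2 + 30x + 6
image of x^7: 7x^7 + 7x^6 + 42x^5 + 105x^4 + 140x^3 + 105x^2 + 42x + 7
image of x^8: 8x^8 + 8x^7 + 56x^6 + 168x^5 + 280x^4 + 280x^3 + 168x^2 + 56x + 8
the matrix is upper triangular; its diagonal is (0, 1, 2, 3, 4, 5, 6, 7, 8)
for a triangular matrix the eigenvalues are the diagonal entries, with algebraic multiplicity their repetition count

λ = 0 (multiplicity 1), λ = 1 (multiplicity 1), λ = 2 (multiplicity 1), λ = 3 (multiplicity 1), λ = 4 (multiplicity 1), λ = 5 (multiplicity 1), λ = 6 (multiplicity 1), λ = 7 (multiplicity 1), λ = 8 (multiplicity 1)


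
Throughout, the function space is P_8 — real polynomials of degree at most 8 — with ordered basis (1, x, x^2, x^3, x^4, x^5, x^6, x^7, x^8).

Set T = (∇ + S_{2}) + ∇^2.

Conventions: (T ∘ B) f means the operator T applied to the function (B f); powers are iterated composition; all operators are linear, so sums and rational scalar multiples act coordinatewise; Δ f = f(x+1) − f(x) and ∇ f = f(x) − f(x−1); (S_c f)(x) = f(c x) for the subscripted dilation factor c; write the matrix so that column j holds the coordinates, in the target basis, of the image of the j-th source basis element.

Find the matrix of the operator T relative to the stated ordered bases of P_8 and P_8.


image of 1: 1
image of x: 2x + 1
image of x^2: 4x^2 + 2x + 1
image of x^3: 8x^3 + 3x^2 + 3x - 5
image of x^4: 16x^4 + 4x^3 + 6x^2 - 20x + 13
image of x^5: 32x^5 + 5x^4 + 10x^3 - 50x^2 + 65x - 29
image of x^6: 64x^6 + 6x^5 + 15x^4 - 100x^3 + 195x^2 - 174x + 61
image of x^7: 128x^7 + 7x^6 + 21x^5 - 175x^4 + 455x^3 - 609x^2 + 427x - 125
image of x^8: 256x^8 + 8x^7 + 28x^6 - 280x^5 + 910x^4 - 1624x^3 + 1708x^2 - 1000x + 253
each image's coordinates form column j of the matrix

the matrix is [[1, 1, 1, -5, 13, -29, 61, -125, 253]; [0, 2, 2, 3, -20, 65, -174, 427, -1000]; [0, 0, 4, 3, 6, -50, 195, -609, 1708]; [0, 0, 0, 8, 4, 10, -100, 455, -1624]; [0, 0, 0, 0, 16, 5, 15, -175, 910]; [0, 0, 0, 0, 0, 32, 6, 21, -280]; [0, 0, 0, 0, 0, 0, 64, 7, 28]; [0, 0, 0, 0, 0, 0, 0, 128, 8]; [0, 0, 0, 0, 0, 0, 0, 0, 256]] (rows listed top to bottom)


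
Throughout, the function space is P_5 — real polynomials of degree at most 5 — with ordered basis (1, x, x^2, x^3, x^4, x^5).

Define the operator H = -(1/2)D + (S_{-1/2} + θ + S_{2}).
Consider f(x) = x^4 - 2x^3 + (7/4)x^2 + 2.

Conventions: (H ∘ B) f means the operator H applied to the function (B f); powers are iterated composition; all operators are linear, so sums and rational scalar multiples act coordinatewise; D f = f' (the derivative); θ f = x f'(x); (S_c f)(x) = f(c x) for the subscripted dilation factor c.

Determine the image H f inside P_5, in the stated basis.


g(x) = (321/16)x^4 - (95/4)x^3 + (223/16)x^2 - (7/4)x + 4

D f = 4x^3 - 6x^2 + (7/2)x
(-(1/2)D) f = -2x^3 + 3x^2 - (7/4)x
S_{-1/2} f = (1/16)x^4 + (1/4)x^3 + (7/16)x^2 + 2
θ f = 4x^4 - 6x^3 + (7/2)x^2
S_{2} f = 16x^4 - 16x^3 + 7x^2 + 2
(S_{-1/2} + θ + S_{2}) f = (321/16)x^4 - (87/4)x^3 + (175/16)x^2 + 4
(-(1/2)D + (S_{-1/2} + θ + S_{2})) f = (321/16)x^4 - (95/4)x^3 + (223/16)x^2 - (7/4)x + 4


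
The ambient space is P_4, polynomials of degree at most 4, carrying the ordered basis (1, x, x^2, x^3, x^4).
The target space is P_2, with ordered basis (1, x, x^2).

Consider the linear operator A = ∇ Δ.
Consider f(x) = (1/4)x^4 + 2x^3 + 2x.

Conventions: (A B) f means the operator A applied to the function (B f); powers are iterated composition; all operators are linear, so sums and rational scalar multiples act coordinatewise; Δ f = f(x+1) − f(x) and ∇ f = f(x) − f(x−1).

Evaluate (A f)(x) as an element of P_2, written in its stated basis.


Δ f = x^3 + (15/2)x^2 + 7x + 17/4
∇ Δ f = 3x^2 + 12x + 1/2

the result is g(x) = 3x^2 + 12x + 1/2


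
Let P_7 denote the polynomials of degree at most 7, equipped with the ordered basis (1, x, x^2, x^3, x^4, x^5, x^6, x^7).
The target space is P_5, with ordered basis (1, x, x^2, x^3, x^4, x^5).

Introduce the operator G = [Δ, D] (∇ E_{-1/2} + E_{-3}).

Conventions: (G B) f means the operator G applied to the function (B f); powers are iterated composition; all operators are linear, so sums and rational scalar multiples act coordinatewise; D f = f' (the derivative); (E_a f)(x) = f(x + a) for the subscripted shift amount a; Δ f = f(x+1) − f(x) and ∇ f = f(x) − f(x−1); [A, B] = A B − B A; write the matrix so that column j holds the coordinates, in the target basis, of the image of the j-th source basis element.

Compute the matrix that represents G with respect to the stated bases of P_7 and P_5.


the matrix is [[0, 0, 0, 0, 0, 0, 0, 0]; [0, 0, 0, 0, 0, 0, 0, 0]; [0, 0, 0, 0, 0, 0, 0, 0]; [0, 0, 0, 0, 0, 0, 0, 0]; [0, 0, 0, 0, 0, 0, 0, 0]; [0, 0, 0, 0, 0, 0, 0, 0]] (rows listed top to bottom)

image of 1: 0
image of x: 0
image of x^2: 0
image of x^3: 0
image of x^4: 0
image of x^5: 0
image of x^6: 0
image of x^7: 0
each image's coordinates form column j of the matrix


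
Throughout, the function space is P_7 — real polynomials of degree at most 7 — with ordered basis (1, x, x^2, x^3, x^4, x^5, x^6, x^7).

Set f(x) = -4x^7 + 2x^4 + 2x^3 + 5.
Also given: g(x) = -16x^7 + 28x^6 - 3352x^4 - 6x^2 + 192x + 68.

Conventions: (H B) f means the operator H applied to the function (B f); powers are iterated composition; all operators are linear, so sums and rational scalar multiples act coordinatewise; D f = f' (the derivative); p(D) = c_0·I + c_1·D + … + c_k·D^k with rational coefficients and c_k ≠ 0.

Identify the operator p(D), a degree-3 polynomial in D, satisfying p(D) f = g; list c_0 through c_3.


D^0 f = -4x^7 + 2x^4 + 2x^3 + 5
D^1 f = -28x^6 + 8x^3 + 6x^2
D^2 f = -168x^5 + 24x^2 + 12x
D^3 f = -840x^4 + 48x + 12
matching coefficients of g against c_0 f + c_1 Df + … from the top degree down determines the c_i
solution: c_0 = 4, c_1 = -1, c_2 = 0, c_3 = 4

p(D) = 4·I − D + 4·D^3, i.e. c_0 = 4, c_1 = -1, c_2 = 0, c_3 = 4


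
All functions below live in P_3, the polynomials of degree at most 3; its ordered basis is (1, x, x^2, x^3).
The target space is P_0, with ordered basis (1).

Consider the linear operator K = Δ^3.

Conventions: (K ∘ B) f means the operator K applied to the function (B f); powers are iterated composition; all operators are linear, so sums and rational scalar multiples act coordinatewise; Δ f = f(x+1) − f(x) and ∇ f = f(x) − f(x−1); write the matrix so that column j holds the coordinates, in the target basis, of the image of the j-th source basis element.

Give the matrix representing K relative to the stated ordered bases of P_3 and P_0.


image of 1: 0
image of x: 0
image of x^2: 0
image of x^3: 6
each image's coordinates form column j of the matrix

the matrix is [[0, 0, 0, 6]] (rows listed top to bottom)


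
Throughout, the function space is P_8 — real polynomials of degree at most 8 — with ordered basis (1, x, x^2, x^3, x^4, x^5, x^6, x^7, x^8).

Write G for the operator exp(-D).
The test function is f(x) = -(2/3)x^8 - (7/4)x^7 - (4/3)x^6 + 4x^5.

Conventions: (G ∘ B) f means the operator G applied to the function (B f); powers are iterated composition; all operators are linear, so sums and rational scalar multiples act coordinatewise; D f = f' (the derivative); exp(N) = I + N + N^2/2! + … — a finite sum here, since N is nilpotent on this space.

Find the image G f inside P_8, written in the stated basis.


order-1 term: (16/3)x^7 + (49/4)x^6 + 8x^5 - 20x^4
order-2 term: -(56/3)x^6 - (147/4)x^5 - 20x^4 + 40x^3
order-3 term: (112/3)x^5 + (245/4)x^4 + (80/3)x^3 - 40x^2
order-4 term: -(140/3)x^4 - (245/4)x^3 - 20x^2 + 20x
order-5 term: (112/3)x^3 + (147/4)x^2 + 8x - 4
order-6 term: -(56/3)x^2 - (49/4)x - 4/3
order-7 term: (16/3)x + 7/4
order-8 term: -2/3
the series for exp(-D) f terminates at order 8
exp(-D) f = -(2/3)x^8 + (43/12)x^7 - (31/4)x^6 + (151/12)x^5 - (305/12)x^4 + (171/4)x^3 - (503/12)x^2 + (253/12)x - 17/4

the image equals g(x) = -(2/3)x^8 + (43/12)x^7 - (31/4)x^6 + (151/12)x^5 - (305/12)x^4 + (171/4)x^3 - (503/12)x^2 + (253/12)x - 17/4


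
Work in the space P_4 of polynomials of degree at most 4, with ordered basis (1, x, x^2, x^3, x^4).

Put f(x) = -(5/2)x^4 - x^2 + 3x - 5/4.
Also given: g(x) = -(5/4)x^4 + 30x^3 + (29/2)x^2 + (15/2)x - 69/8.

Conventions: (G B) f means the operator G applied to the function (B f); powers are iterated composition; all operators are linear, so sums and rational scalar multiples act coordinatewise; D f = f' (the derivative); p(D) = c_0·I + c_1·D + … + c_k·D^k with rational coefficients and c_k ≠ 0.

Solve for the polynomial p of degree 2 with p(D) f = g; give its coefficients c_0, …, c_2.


c_0 = 1/2, c_1 = -3, c_2 = -1/2

D^0 f = -(5/2)x^4 - x^2 + 3x - 5/4
D^1 f = -10x^3 - 2x + 3
D^2 f = -30x^2 - 2
matching coefficients of g against c_0 f + c_1 Df + … from the top degree down determines the c_i
solution: c_0 = 1/2, c_1 = -3, c_2 = -1/2


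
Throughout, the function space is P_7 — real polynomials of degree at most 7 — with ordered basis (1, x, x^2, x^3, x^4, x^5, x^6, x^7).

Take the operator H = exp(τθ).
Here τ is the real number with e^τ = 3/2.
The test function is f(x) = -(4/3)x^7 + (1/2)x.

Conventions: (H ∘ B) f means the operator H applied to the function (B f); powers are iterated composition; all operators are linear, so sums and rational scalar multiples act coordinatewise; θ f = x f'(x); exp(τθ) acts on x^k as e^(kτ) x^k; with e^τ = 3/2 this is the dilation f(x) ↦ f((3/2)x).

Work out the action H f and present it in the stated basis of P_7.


exp(τθ) x^k = e^(kτ) x^k; with e^τ = 3/2 this sends x^k to (3/2)^k x^k
x ↦ 3/2 x
x^7 ↦ 2187/128 x^7
applying this coordinatewise to f: exp(τθ) f = -(729/32)x^7 + (3/4)x

g(x) = -(729/32)x^7 + (3/4)x


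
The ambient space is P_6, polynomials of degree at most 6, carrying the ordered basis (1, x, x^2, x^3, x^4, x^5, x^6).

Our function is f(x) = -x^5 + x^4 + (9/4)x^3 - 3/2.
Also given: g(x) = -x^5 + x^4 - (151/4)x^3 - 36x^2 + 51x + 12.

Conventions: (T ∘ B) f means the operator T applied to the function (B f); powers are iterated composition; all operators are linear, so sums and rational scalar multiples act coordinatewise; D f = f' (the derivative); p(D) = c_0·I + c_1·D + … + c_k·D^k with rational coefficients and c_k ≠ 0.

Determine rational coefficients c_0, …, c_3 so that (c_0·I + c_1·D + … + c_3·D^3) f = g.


c_0 = 1, c_1 = 0, c_2 = 2, c_3 = 1

D^0 f = -x^5 + x^4 + (9/4)x^3 - 3/2
D^1 f = -5x^4 + 4x^3 + (27/4)x^2
D^2 f = -20x^3 + 12x^2 + (27/2)x
D^3 f = -60x^2 + 24x + 27/2
matching coefficients of g against c_0 f + c_1 Df + … from the top degree down determines the c_i
solution: c_0 = 1, c_1 = 0, c_2 = 2, c_3 = 1


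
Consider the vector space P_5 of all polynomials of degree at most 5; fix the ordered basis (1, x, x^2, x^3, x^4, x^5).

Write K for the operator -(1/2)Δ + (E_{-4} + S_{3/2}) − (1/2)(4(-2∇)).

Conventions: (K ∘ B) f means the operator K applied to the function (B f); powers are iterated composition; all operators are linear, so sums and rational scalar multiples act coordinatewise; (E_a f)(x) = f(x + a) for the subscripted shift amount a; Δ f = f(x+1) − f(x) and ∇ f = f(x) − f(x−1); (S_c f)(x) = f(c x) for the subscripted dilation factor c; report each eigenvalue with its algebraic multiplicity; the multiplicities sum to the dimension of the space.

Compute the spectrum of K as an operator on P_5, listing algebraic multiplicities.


λ = 2 (multiplicity 1), λ = 5/2 (multiplicity 1), λ = 13/4 (multiplicity 1), λ = 35/8 (multiplicity 1), λ = 97/16 (multiplicity 1), λ = 275/32 (multiplicity 1)

image of 1: 2
image of x: (5/2)x - 1/2
image of x^2: (13/4)x^2 - x + 23/2
image of x^3: (35/8)x^3 - (3/2)x^2 + (69/2)x - 121/2
image of x^4: (97/16)x^4 - 2x^3 + 69x^2 - 242x + 503/2
image of x^5: (275/32)x^5 - (5/2)x^4 + 115x^3 - 605x^2 + (2515/2)x - 2041/2
the matrix is upper triangular; its diagonal is (2, 5/2, 13/4, 35/8, 97/16, 275/32)
for a triangular matrix the eigenvalues are the diagonal entries, with algebraic multiplicity their repetition count


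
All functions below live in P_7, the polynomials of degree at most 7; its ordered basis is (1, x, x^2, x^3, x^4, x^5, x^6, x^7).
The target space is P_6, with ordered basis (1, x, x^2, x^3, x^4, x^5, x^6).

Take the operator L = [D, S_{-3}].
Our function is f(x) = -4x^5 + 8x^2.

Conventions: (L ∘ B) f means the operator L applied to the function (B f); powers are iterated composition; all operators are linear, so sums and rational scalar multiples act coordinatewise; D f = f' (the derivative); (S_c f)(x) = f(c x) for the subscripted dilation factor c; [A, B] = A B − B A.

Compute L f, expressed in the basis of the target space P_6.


S_{-3} f = 972x^5 + 72x^2
D S_{-3} f = 4860x^4 + 144x
D f = -20x^4 + 16x
S_{-3} D f = -1620x^4 - 48x
[D, S_{-3}] f = 6480x^4 + 192x

the result is g(x) = 6480x^4 + 192x


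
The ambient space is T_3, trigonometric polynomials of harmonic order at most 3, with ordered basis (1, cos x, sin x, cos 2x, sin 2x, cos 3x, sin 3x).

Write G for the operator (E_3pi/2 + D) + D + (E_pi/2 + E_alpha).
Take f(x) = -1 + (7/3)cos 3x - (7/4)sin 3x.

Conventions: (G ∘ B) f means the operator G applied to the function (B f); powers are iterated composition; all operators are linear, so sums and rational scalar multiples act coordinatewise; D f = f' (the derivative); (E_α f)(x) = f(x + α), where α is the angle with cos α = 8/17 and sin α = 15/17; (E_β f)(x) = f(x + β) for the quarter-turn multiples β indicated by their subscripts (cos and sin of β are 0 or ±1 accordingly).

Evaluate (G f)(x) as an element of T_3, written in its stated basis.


the image equals g(x) = -3 - (745507/58956)cos 3x - (59073/4913)sin 3x

E_3pi/2 f = -1 - (7/4)cos 3x - (7/3)sin 3x
D f = -(21/4)cos 3x - 7sin 3x
(E_3pi/2 + D) f = -1 - 7cos 3x - (28/3)sin 3x
D f = -(21/4)cos 3x - 7sin 3x
E_pi/2 f = -1 + (7/4)cos 3x + (7/3)sin 3x
E_alpha f = -1 - (126469/58956)cos 3x + (9709/4913)sin 3x
(E_pi/2 + E_alpha) f = -2 - (5824/14739)cos 3x + (63518/14739)sin 3x
((E_3pi/2 + D) + D + (E_pi/2 + E_alpha)) f = -3 - (745507/58956)cos 3x - (59073/4913)sin 3x


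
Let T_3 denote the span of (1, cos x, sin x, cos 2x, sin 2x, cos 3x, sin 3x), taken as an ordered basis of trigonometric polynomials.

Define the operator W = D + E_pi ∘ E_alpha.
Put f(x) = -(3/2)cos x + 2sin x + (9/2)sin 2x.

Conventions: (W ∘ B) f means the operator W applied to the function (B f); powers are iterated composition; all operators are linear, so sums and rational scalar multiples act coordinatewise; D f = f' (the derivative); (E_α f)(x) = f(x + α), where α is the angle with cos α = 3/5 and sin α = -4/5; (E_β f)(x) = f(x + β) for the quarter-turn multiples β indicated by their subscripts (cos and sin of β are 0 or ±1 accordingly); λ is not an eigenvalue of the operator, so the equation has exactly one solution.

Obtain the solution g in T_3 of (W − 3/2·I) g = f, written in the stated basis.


write g with unknown coordinates in the stated basis and equate coefficients in (W − 3/2·I) g = f
solving from the highest basis element down gives g = -(1/17)cos x - (46/51)sin x - (468/425)cos 2x - (801/425)sin 2x
check: W g = -(27/17)cos x + (11/17)sin x - (702/425)cos 2x + (711/425)sin 2x
so W g − 3/2·g = -(3/2)cos x + 2sin x + (9/2)sin 2x = f ✓

the image equals g(x) = -(1/17)cos x - (46/51)sin x - (468/425)cos 2x - (801/425)sin 2x
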